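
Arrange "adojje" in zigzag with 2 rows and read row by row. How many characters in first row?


Zigzag "adojje" into 2 rows:
Placing characters:
  'a' => row 0
  'd' => row 1
  'o' => row 0
  'j' => row 1
  'j' => row 0
  'e' => row 1
Rows:
  Row 0: "aoj"
  Row 1: "dje"
First row length: 3

3


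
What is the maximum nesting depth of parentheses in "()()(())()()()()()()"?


Input: "()()(())()()()()()()"
Tracking depth:
  Position 0 '(': depth becomes 1
  Position 1 ')': depth becomes 0
  Position 2 '(': depth becomes 1
  Position 3 ')': depth becomes 0
  Position 4 '(': depth becomes 1
  Position 5 '(': depth becomes 2
  Position 6 ')': depth becomes 1
  Position 7 ')': depth becomes 0
  Position 8 '(': depth becomes 1
  Position 9 ')': depth becomes 0
  Position 10 '(': depth becomes 1
  Position 11 ')': depth becomes 0
  Position 12 '(': depth becomes 1
  Position 13 ')': depth becomes 0
  Position 14 '(': depth becomes 1
  Position 15 ')': depth becomes 0
  Position 16 '(': depth becomes 1
  Position 17 ')': depth becomes 0
  Position 18 '(': depth becomes 1
  Position 19 ')': depth becomes 0
Maximum depth reached: 2

2


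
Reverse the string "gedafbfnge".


Input: gedafbfnge
Reading characters right to left:
  Position 9: 'e'
  Position 8: 'g'
  Position 7: 'n'
  Position 6: 'f'
  Position 5: 'b'
  Position 4: 'f'
  Position 3: 'a'
  Position 2: 'd'
  Position 1: 'e'
  Position 0: 'g'
Reversed: egnfbfadeg

egnfbfadeg


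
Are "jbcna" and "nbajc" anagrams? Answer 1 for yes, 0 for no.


Strings: "jbcna", "nbajc"
Sorted first:  abcjn
Sorted second: abcjn
Sorted forms match => anagrams

1


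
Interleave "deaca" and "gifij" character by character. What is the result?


Interleaving "deaca" and "gifij":
  Position 0: 'd' from first, 'g' from second => "dg"
  Position 1: 'e' from first, 'i' from second => "ei"
  Position 2: 'a' from first, 'f' from second => "af"
  Position 3: 'c' from first, 'i' from second => "ci"
  Position 4: 'a' from first, 'j' from second => "aj"
Result: dgeiafciaj

dgeiafciaj


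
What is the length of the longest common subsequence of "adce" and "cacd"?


LCS of "adce" and "cacd"
DP table:
           c    a    c    d
      0    0    0    0    0
  a   0    0    1    1    1
  d   0    0    1    1    2
  c   0    1    1    2    2
  e   0    1    1    2    2
LCS length = dp[4][4] = 2

2


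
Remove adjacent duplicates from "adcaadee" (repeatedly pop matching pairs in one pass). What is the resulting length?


Input: adcaadee
Stack-based adjacent duplicate removal:
  Read 'a': push. Stack: a
  Read 'd': push. Stack: ad
  Read 'c': push. Stack: adc
  Read 'a': push. Stack: adca
  Read 'a': matches stack top 'a' => pop. Stack: adc
  Read 'd': push. Stack: adcd
  Read 'e': push. Stack: adcde
  Read 'e': matches stack top 'e' => pop. Stack: adcd
Final stack: "adcd" (length 4)

4


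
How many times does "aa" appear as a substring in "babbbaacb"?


Searching for "aa" in "babbbaacb"
Scanning each position:
  Position 0: "ba" => no
  Position 1: "ab" => no
  Position 2: "bb" => no
  Position 3: "bb" => no
  Position 4: "ba" => no
  Position 5: "aa" => MATCH
  Position 6: "ac" => no
  Position 7: "cb" => no
Total occurrences: 1

1


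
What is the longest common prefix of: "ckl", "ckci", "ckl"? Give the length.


Words: ckl, ckci, ckl
  Position 0: all 'c' => match
  Position 1: all 'k' => match
  Position 2: ('l', 'c', 'l') => mismatch, stop
LCP = "ck" (length 2)

2


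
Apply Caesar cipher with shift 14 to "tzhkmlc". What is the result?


Caesar cipher: shift "tzhkmlc" by 14
  't' (pos 19) + 14 = pos 7 = 'h'
  'z' (pos 25) + 14 = pos 13 = 'n'
  'h' (pos 7) + 14 = pos 21 = 'v'
  'k' (pos 10) + 14 = pos 24 = 'y'
  'm' (pos 12) + 14 = pos 0 = 'a'
  'l' (pos 11) + 14 = pos 25 = 'z'
  'c' (pos 2) + 14 = pos 16 = 'q'
Result: hnvyazq

hnvyazq


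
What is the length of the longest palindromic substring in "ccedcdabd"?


Input: "ccedcdabd"
Checking substrings for palindromes:
  [3:6] "dcd" (len 3) => palindrome
  [0:2] "cc" (len 2) => palindrome
Longest palindromic substring: "dcd" with length 3

3


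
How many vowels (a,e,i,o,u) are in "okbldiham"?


Input: okbldiham
Checking each character:
  'o' at position 0: vowel (running total: 1)
  'k' at position 1: consonant
  'b' at position 2: consonant
  'l' at position 3: consonant
  'd' at position 4: consonant
  'i' at position 5: vowel (running total: 2)
  'h' at position 6: consonant
  'a' at position 7: vowel (running total: 3)
  'm' at position 8: consonant
Total vowels: 3

3


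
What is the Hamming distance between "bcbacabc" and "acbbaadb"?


Comparing "bcbacabc" and "acbbaadb" position by position:
  Position 0: 'b' vs 'a' => differ
  Position 1: 'c' vs 'c' => same
  Position 2: 'b' vs 'b' => same
  Position 3: 'a' vs 'b' => differ
  Position 4: 'c' vs 'a' => differ
  Position 5: 'a' vs 'a' => same
  Position 6: 'b' vs 'd' => differ
  Position 7: 'c' vs 'b' => differ
Total differences (Hamming distance): 5

5


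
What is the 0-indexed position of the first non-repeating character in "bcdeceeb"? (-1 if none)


Input: bcdeceeb
Character frequencies:
  'b': 2
  'c': 2
  'd': 1
  'e': 3
Scanning left to right for freq == 1:
  Position 0 ('b'): freq=2, skip
  Position 1 ('c'): freq=2, skip
  Position 2 ('d'): unique! => answer = 2

2


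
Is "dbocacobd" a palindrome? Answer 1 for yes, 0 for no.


Input: dbocacobd
Reversed: dbocacobd
  Compare pos 0 ('d') with pos 8 ('d'): match
  Compare pos 1 ('b') with pos 7 ('b'): match
  Compare pos 2 ('o') with pos 6 ('o'): match
  Compare pos 3 ('c') with pos 5 ('c'): match
Result: palindrome

1


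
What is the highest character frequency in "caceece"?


Input: caceece
Character counts:
  'a': 1
  'c': 3
  'e': 3
Maximum frequency: 3

3


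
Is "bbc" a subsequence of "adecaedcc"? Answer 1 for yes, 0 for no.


Check if "bbc" is a subsequence of "adecaedcc"
Greedy scan:
  Position 0 ('a'): no match needed
  Position 1 ('d'): no match needed
  Position 2 ('e'): no match needed
  Position 3 ('c'): no match needed
  Position 4 ('a'): no match needed
  Position 5 ('e'): no match needed
  Position 6 ('d'): no match needed
  Position 7 ('c'): no match needed
  Position 8 ('c'): no match needed
Only matched 0/3 characters => not a subsequence

0


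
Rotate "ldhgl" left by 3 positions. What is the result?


Input: "ldhgl", rotate left by 3
First 3 characters: "ldh"
Remaining characters: "gl"
Concatenate remaining + first: "gl" + "ldh" = "glldh"

glldh


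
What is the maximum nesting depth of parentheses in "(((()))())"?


Input: "(((()))())"
Tracking depth:
  Position 0 '(': depth becomes 1
  Position 1 '(': depth becomes 2
  Position 2 '(': depth becomes 3
  Position 3 '(': depth becomes 4
  Position 4 ')': depth becomes 3
  Position 5 ')': depth becomes 2
  Position 6 ')': depth becomes 1
  Position 7 '(': depth becomes 2
  Position 8 ')': depth becomes 1
  Position 9 ')': depth becomes 0
Maximum depth reached: 4

4


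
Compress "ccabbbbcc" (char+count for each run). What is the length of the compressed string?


Input: ccabbbbcc
Runs:
  'c' x 2 => "c2"
  'a' x 1 => "a1"
  'b' x 4 => "b4"
  'c' x 2 => "c2"
Compressed: "c2a1b4c2"
Compressed length: 8

8


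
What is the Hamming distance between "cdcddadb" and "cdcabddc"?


Comparing "cdcddadb" and "cdcabddc" position by position:
  Position 0: 'c' vs 'c' => same
  Position 1: 'd' vs 'd' => same
  Position 2: 'c' vs 'c' => same
  Position 3: 'd' vs 'a' => differ
  Position 4: 'd' vs 'b' => differ
  Position 5: 'a' vs 'd' => differ
  Position 6: 'd' vs 'd' => same
  Position 7: 'b' vs 'c' => differ
Total differences (Hamming distance): 4

4


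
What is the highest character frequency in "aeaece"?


Input: aeaece
Character counts:
  'a': 2
  'c': 1
  'e': 3
Maximum frequency: 3

3


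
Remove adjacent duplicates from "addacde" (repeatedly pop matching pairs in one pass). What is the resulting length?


Input: addacde
Stack-based adjacent duplicate removal:
  Read 'a': push. Stack: a
  Read 'd': push. Stack: ad
  Read 'd': matches stack top 'd' => pop. Stack: a
  Read 'a': matches stack top 'a' => pop. Stack: (empty)
  Read 'c': push. Stack: c
  Read 'd': push. Stack: cd
  Read 'e': push. Stack: cde
Final stack: "cde" (length 3)

3


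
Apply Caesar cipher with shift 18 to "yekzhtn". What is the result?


Caesar cipher: shift "yekzhtn" by 18
  'y' (pos 24) + 18 = pos 16 = 'q'
  'e' (pos 4) + 18 = pos 22 = 'w'
  'k' (pos 10) + 18 = pos 2 = 'c'
  'z' (pos 25) + 18 = pos 17 = 'r'
  'h' (pos 7) + 18 = pos 25 = 'z'
  't' (pos 19) + 18 = pos 11 = 'l'
  'n' (pos 13) + 18 = pos 5 = 'f'
Result: qwcrzlf

qwcrzlf


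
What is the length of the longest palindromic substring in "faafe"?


Input: "faafe"
Checking substrings for palindromes:
  [0:4] "faaf" (len 4) => palindrome
  [1:3] "aa" (len 2) => palindrome
Longest palindromic substring: "faaf" with length 4

4


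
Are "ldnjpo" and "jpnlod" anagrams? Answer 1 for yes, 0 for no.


Strings: "ldnjpo", "jpnlod"
Sorted first:  djlnop
Sorted second: djlnop
Sorted forms match => anagrams

1


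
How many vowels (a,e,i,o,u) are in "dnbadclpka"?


Input: dnbadclpka
Checking each character:
  'd' at position 0: consonant
  'n' at position 1: consonant
  'b' at position 2: consonant
  'a' at position 3: vowel (running total: 1)
  'd' at position 4: consonant
  'c' at position 5: consonant
  'l' at position 6: consonant
  'p' at position 7: consonant
  'k' at position 8: consonant
  'a' at position 9: vowel (running total: 2)
Total vowels: 2

2


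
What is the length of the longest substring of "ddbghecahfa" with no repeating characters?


Input: "ddbghecahfa"
Sliding window (track last position of each char):
  Position 0 ('d'): window [0,0] length 1 -- new best
  Position 1 ('d'): repeat (last at 0), move window start to 1
  Position 1 ('d'): window [1,1] length 1
  Position 2 ('b'): window [1,2] length 2 -- new best
  Position 3 ('g'): window [1,3] length 3 -- new best
  Position 4 ('h'): window [1,4] length 4 -- new best
  Position 5 ('e'): window [1,5] length 5 -- new best
  Position 6 ('c'): window [1,6] length 6 -- new best
  Position 7 ('a'): window [1,7] length 7 -- new best
  Position 8 ('h'): repeat (last at 4), move window start to 5
  Position 8 ('h'): window [5,8] length 4
  Position 9 ('f'): window [5,9] length 5
  Position 10 ('a'): repeat (last at 7), move window start to 8
  Position 10 ('a'): window [8,10] length 3
Longest substring with no repeats: "dbgheca" with length 7

7


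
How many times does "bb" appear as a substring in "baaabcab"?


Searching for "bb" in "baaabcab"
Scanning each position:
  Position 0: "ba" => no
  Position 1: "aa" => no
  Position 2: "aa" => no
  Position 3: "ab" => no
  Position 4: "bc" => no
  Position 5: "ca" => no
  Position 6: "ab" => no
Total occurrences: 0

0


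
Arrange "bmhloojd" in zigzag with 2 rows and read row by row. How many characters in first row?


Zigzag "bmhloojd" into 2 rows:
Placing characters:
  'b' => row 0
  'm' => row 1
  'h' => row 0
  'l' => row 1
  'o' => row 0
  'o' => row 1
  'j' => row 0
  'd' => row 1
Rows:
  Row 0: "bhoj"
  Row 1: "mlod"
First row length: 4

4


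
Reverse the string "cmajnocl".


Input: cmajnocl
Reading characters right to left:
  Position 7: 'l'
  Position 6: 'c'
  Position 5: 'o'
  Position 4: 'n'
  Position 3: 'j'
  Position 2: 'a'
  Position 1: 'm'
  Position 0: 'c'
Reversed: lconjamc

lconjamc


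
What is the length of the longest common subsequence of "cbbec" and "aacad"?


LCS of "cbbec" and "aacad"
DP table:
           a    a    c    a    d
      0    0    0    0    0    0
  c   0    0    0    1    1    1
  b   0    0    0    1    1    1
  b   0    0    0    1    1    1
  e   0    0    0    1    1    1
  c   0    0    0    1    1    1
LCS length = dp[5][5] = 1

1


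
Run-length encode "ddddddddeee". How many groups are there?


Input: ddddddddeee
Scanning for consecutive runs:
  Group 1: 'd' x 8 (positions 0-7)
  Group 2: 'e' x 3 (positions 8-10)
Total groups: 2

2


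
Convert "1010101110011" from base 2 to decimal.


Input: "1010101110011" in base 2
Positional expansion:
  Digit '1' (value 1) x 2^12 = 4096
  Digit '0' (value 0) x 2^11 = 0
  Digit '1' (value 1) x 2^10 = 1024
  Digit '0' (value 0) x 2^9 = 0
  Digit '1' (value 1) x 2^8 = 256
  Digit '0' (value 0) x 2^7 = 0
  Digit '1' (value 1) x 2^6 = 64
  Digit '1' (value 1) x 2^5 = 32
  Digit '1' (value 1) x 2^4 = 16
  Digit '0' (value 0) x 2^3 = 0
  Digit '0' (value 0) x 2^2 = 0
  Digit '1' (value 1) x 2^1 = 2
  Digit '1' (value 1) x 2^0 = 1
Sum = 5491

5491


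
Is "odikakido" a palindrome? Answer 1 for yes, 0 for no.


Input: odikakido
Reversed: odikakido
  Compare pos 0 ('o') with pos 8 ('o'): match
  Compare pos 1 ('d') with pos 7 ('d'): match
  Compare pos 2 ('i') with pos 6 ('i'): match
  Compare pos 3 ('k') with pos 5 ('k'): match
Result: palindrome

1


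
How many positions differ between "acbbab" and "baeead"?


Comparing "acbbab" and "baeead" position by position:
  Position 0: 'a' vs 'b' => DIFFER
  Position 1: 'c' vs 'a' => DIFFER
  Position 2: 'b' vs 'e' => DIFFER
  Position 3: 'b' vs 'e' => DIFFER
  Position 4: 'a' vs 'a' => same
  Position 5: 'b' vs 'd' => DIFFER
Positions that differ: 5

5


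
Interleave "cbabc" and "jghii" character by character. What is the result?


Interleaving "cbabc" and "jghii":
  Position 0: 'c' from first, 'j' from second => "cj"
  Position 1: 'b' from first, 'g' from second => "bg"
  Position 2: 'a' from first, 'h' from second => "ah"
  Position 3: 'b' from first, 'i' from second => "bi"
  Position 4: 'c' from first, 'i' from second => "ci"
Result: cjbgahbici

cjbgahbici


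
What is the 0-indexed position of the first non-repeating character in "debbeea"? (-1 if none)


Input: debbeea
Character frequencies:
  'a': 1
  'b': 2
  'd': 1
  'e': 3
Scanning left to right for freq == 1:
  Position 0 ('d'): unique! => answer = 0

0


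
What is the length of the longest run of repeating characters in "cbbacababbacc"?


Input: "cbbacababbacc"
Scanning for longest run:
  Position 1 ('b'): new char, reset run to 1
  Position 2 ('b'): continues run of 'b', length=2
  Position 3 ('a'): new char, reset run to 1
  Position 4 ('c'): new char, reset run to 1
  Position 5 ('a'): new char, reset run to 1
  Position 6 ('b'): new char, reset run to 1
  Position 7 ('a'): new char, reset run to 1
  Position 8 ('b'): new char, reset run to 1
  Position 9 ('b'): continues run of 'b', length=2
  Position 10 ('a'): new char, reset run to 1
  Position 11 ('c'): new char, reset run to 1
  Position 12 ('c'): continues run of 'c', length=2
Longest run: 'b' with length 2

2


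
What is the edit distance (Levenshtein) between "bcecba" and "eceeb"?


Computing edit distance: "bcecba" -> "eceeb"
DP table:
           e    c    e    e    b
      0    1    2    3    4    5
  b   1    1    2    3    4    4
  c   2    2    1    2    3    4
  e   3    2    2    1    2    3
  c   4    3    2    2    2    3
  b   5    4    3    3    3    2
  a   6    5    4    4    4    3
Edit distance = dp[6][5] = 3

3


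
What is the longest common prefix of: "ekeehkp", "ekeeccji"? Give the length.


Words: ekeehkp, ekeeccji
  Position 0: all 'e' => match
  Position 1: all 'k' => match
  Position 2: all 'e' => match
  Position 3: all 'e' => match
  Position 4: ('h', 'c') => mismatch, stop
LCP = "ekee" (length 4)

4


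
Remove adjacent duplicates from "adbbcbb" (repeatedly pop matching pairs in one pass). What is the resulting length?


Input: adbbcbb
Stack-based adjacent duplicate removal:
  Read 'a': push. Stack: a
  Read 'd': push. Stack: ad
  Read 'b': push. Stack: adb
  Read 'b': matches stack top 'b' => pop. Stack: ad
  Read 'c': push. Stack: adc
  Read 'b': push. Stack: adcb
  Read 'b': matches stack top 'b' => pop. Stack: adc
Final stack: "adc" (length 3)

3


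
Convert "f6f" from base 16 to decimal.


Input: "f6f" in base 16
Positional expansion:
  Digit 'f' (value 15) x 16^2 = 3840
  Digit '6' (value 6) x 16^1 = 96
  Digit 'f' (value 15) x 16^0 = 15
Sum = 3951

3951


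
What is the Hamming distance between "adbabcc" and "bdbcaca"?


Comparing "adbabcc" and "bdbcaca" position by position:
  Position 0: 'a' vs 'b' => differ
  Position 1: 'd' vs 'd' => same
  Position 2: 'b' vs 'b' => same
  Position 3: 'a' vs 'c' => differ
  Position 4: 'b' vs 'a' => differ
  Position 5: 'c' vs 'c' => same
  Position 6: 'c' vs 'a' => differ
Total differences (Hamming distance): 4

4


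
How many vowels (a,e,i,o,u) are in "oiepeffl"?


Input: oiepeffl
Checking each character:
  'o' at position 0: vowel (running total: 1)
  'i' at position 1: vowel (running total: 2)
  'e' at position 2: vowel (running total: 3)
  'p' at position 3: consonant
  'e' at position 4: vowel (running total: 4)
  'f' at position 5: consonant
  'f' at position 6: consonant
  'l' at position 7: consonant
Total vowels: 4

4


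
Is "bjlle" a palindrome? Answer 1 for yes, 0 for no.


Input: bjlle
Reversed: elljb
  Compare pos 0 ('b') with pos 4 ('e'): MISMATCH
  Compare pos 1 ('j') with pos 3 ('l'): MISMATCH
Result: not a palindrome

0


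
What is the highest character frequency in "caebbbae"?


Input: caebbbae
Character counts:
  'a': 2
  'b': 3
  'c': 1
  'e': 2
Maximum frequency: 3

3


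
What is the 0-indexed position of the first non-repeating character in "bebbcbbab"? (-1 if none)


Input: bebbcbbab
Character frequencies:
  'a': 1
  'b': 6
  'c': 1
  'e': 1
Scanning left to right for freq == 1:
  Position 0 ('b'): freq=6, skip
  Position 1 ('e'): unique! => answer = 1

1


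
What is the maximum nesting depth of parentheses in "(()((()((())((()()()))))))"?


Input: "(()((()((())((()()()))))))"
Tracking depth:
  Position 0 '(': depth becomes 1
  Position 1 '(': depth becomes 2
  Position 2 ')': depth becomes 1
  Position 3 '(': depth becomes 2
  Position 4 '(': depth becomes 3
  Position 5 '(': depth becomes 4
  Position 6 ')': depth becomes 3
  Position 7 '(': depth becomes 4
  Position 8 '(': depth becomes 5
  Position 9 '(': depth becomes 6
  Position 10 ')': depth becomes 5
  Position 11 ')': depth becomes 4
  Position 12 '(': depth becomes 5
  Position 13 '(': depth becomes 6
  Position 14 '(': depth becomes 7
  Position 15 ')': depth becomes 6
  Position 16 '(': depth becomes 7
  Position 17 ')': depth becomes 6
  Position 18 '(': depth becomes 7
  Position 19 ')': depth becomes 6
  Position 20 ')': depth becomes 5
  Position 21 ')': depth becomes 4
  Position 22 ')': depth becomes 3
  Position 23 ')': depth becomes 2
  Position 24 ')': depth becomes 1
  Position 25 ')': depth becomes 0
Maximum depth reached: 7

7


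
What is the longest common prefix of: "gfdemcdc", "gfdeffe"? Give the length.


Words: gfdemcdc, gfdeffe
  Position 0: all 'g' => match
  Position 1: all 'f' => match
  Position 2: all 'd' => match
  Position 3: all 'e' => match
  Position 4: ('m', 'f') => mismatch, stop
LCP = "gfde" (length 4)

4


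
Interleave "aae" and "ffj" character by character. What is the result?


Interleaving "aae" and "ffj":
  Position 0: 'a' from first, 'f' from second => "af"
  Position 1: 'a' from first, 'f' from second => "af"
  Position 2: 'e' from first, 'j' from second => "ej"
Result: afafej

afafej


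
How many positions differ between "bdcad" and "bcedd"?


Comparing "bdcad" and "bcedd" position by position:
  Position 0: 'b' vs 'b' => same
  Position 1: 'd' vs 'c' => DIFFER
  Position 2: 'c' vs 'e' => DIFFER
  Position 3: 'a' vs 'd' => DIFFER
  Position 4: 'd' vs 'd' => same
Positions that differ: 3

3


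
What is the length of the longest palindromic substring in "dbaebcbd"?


Input: "dbaebcbd"
Checking substrings for palindromes:
  [4:7] "bcb" (len 3) => palindrome
Longest palindromic substring: "bcb" with length 3

3


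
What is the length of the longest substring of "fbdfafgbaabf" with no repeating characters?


Input: "fbdfafgbaabf"
Sliding window (track last position of each char):
  Position 0 ('f'): window [0,0] length 1 -- new best
  Position 1 ('b'): window [0,1] length 2 -- new best
  Position 2 ('d'): window [0,2] length 3 -- new best
  Position 3 ('f'): repeat (last at 0), move window start to 1
  Position 3 ('f'): window [1,3] length 3
  Position 4 ('a'): window [1,4] length 4 -- new best
  Position 5 ('f'): repeat (last at 3), move window start to 4
  Position 5 ('f'): window [4,5] length 2
  Position 6 ('g'): window [4,6] length 3
  Position 7 ('b'): window [4,7] length 4
  Position 8 ('a'): repeat (last at 4), move window start to 5
  Position 8 ('a'): window [5,8] length 4
  Position 9 ('a'): repeat (last at 8), move window start to 9
  Position 9 ('a'): window [9,9] length 1
  Position 10 ('b'): window [9,10] length 2
  Position 11 ('f'): window [9,11] length 3
Longest substring with no repeats: "bdfa" with length 4

4


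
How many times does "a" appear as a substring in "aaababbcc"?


Searching for "a" in "aaababbcc"
Scanning each position:
  Position 0: "a" => MATCH
  Position 1: "a" => MATCH
  Position 2: "a" => MATCH
  Position 3: "b" => no
  Position 4: "a" => MATCH
  Position 5: "b" => no
  Position 6: "b" => no
  Position 7: "c" => no
  Position 8: "c" => no
Total occurrences: 4

4


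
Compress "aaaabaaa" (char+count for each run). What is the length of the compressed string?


Input: aaaabaaa
Runs:
  'a' x 4 => "a4"
  'b' x 1 => "b1"
  'a' x 3 => "a3"
Compressed: "a4b1a3"
Compressed length: 6

6


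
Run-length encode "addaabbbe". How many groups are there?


Input: addaabbbe
Scanning for consecutive runs:
  Group 1: 'a' x 1 (positions 0-0)
  Group 2: 'd' x 2 (positions 1-2)
  Group 3: 'a' x 2 (positions 3-4)
  Group 4: 'b' x 3 (positions 5-7)
  Group 5: 'e' x 1 (positions 8-8)
Total groups: 5

5


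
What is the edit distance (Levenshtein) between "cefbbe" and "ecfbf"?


Computing edit distance: "cefbbe" -> "ecfbf"
DP table:
           e    c    f    b    f
      0    1    2    3    4    5
  c   1    1    1    2    3    4
  e   2    1    2    2    3    4
  f   3    2    2    2    3    3
  b   4    3    3    3    2    3
  b   5    4    4    4    3    3
  e   6    5    5    5    4    4
Edit distance = dp[6][5] = 4

4


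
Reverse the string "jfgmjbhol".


Input: jfgmjbhol
Reading characters right to left:
  Position 8: 'l'
  Position 7: 'o'
  Position 6: 'h'
  Position 5: 'b'
  Position 4: 'j'
  Position 3: 'm'
  Position 2: 'g'
  Position 1: 'f'
  Position 0: 'j'
Reversed: lohbjmgfj

lohbjmgfj


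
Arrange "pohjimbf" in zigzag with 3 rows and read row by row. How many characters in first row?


Zigzag "pohjimbf" into 3 rows:
Placing characters:
  'p' => row 0
  'o' => row 1
  'h' => row 2
  'j' => row 1
  'i' => row 0
  'm' => row 1
  'b' => row 2
  'f' => row 1
Rows:
  Row 0: "pi"
  Row 1: "ojmf"
  Row 2: "hb"
First row length: 2

2


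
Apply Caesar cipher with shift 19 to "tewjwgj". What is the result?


Caesar cipher: shift "tewjwgj" by 19
  't' (pos 19) + 19 = pos 12 = 'm'
  'e' (pos 4) + 19 = pos 23 = 'x'
  'w' (pos 22) + 19 = pos 15 = 'p'
  'j' (pos 9) + 19 = pos 2 = 'c'
  'w' (pos 22) + 19 = pos 15 = 'p'
  'g' (pos 6) + 19 = pos 25 = 'z'
  'j' (pos 9) + 19 = pos 2 = 'c'
Result: mxpcpzc

mxpcpzc


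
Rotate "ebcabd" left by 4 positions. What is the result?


Input: "ebcabd", rotate left by 4
First 4 characters: "ebca"
Remaining characters: "bd"
Concatenate remaining + first: "bd" + "ebca" = "bdebca"

bdebca


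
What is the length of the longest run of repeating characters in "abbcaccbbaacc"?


Input: "abbcaccbbaacc"
Scanning for longest run:
  Position 1 ('b'): new char, reset run to 1
  Position 2 ('b'): continues run of 'b', length=2
  Position 3 ('c'): new char, reset run to 1
  Position 4 ('a'): new char, reset run to 1
  Position 5 ('c'): new char, reset run to 1
  Position 6 ('c'): continues run of 'c', length=2
  Position 7 ('b'): new char, reset run to 1
  Position 8 ('b'): continues run of 'b', length=2
  Position 9 ('a'): new char, reset run to 1
  Position 10 ('a'): continues run of 'a', length=2
  Position 11 ('c'): new char, reset run to 1
  Position 12 ('c'): continues run of 'c', length=2
Longest run: 'b' with length 2

2


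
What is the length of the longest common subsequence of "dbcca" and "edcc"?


LCS of "dbcca" and "edcc"
DP table:
           e    d    c    c
      0    0    0    0    0
  d   0    0    1    1    1
  b   0    0    1    1    1
  c   0    0    1    2    2
  c   0    0    1    2    3
  a   0    0    1    2    3
LCS length = dp[5][4] = 3

3


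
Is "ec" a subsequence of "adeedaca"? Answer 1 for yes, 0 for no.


Check if "ec" is a subsequence of "adeedaca"
Greedy scan:
  Position 0 ('a'): no match needed
  Position 1 ('d'): no match needed
  Position 2 ('e'): matches sub[0] = 'e'
  Position 3 ('e'): no match needed
  Position 4 ('d'): no match needed
  Position 5 ('a'): no match needed
  Position 6 ('c'): matches sub[1] = 'c'
  Position 7 ('a'): no match needed
All 2 characters matched => is a subsequence

1


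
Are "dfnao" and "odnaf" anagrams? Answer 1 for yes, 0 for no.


Strings: "dfnao", "odnaf"
Sorted first:  adfno
Sorted second: adfno
Sorted forms match => anagrams

1


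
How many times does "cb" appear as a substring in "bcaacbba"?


Searching for "cb" in "bcaacbba"
Scanning each position:
  Position 0: "bc" => no
  Position 1: "ca" => no
  Position 2: "aa" => no
  Position 3: "ac" => no
  Position 4: "cb" => MATCH
  Position 5: "bb" => no
  Position 6: "ba" => no
Total occurrences: 1

1


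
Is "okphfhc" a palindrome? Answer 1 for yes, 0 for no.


Input: okphfhc
Reversed: chfhpko
  Compare pos 0 ('o') with pos 6 ('c'): MISMATCH
  Compare pos 1 ('k') with pos 5 ('h'): MISMATCH
  Compare pos 2 ('p') with pos 4 ('f'): MISMATCH
Result: not a palindrome

0


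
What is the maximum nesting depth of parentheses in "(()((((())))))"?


Input: "(()((((())))))"
Tracking depth:
  Position 0 '(': depth becomes 1
  Position 1 '(': depth becomes 2
  Position 2 ')': depth becomes 1
  Position 3 '(': depth becomes 2
  Position 4 '(': depth becomes 3
  Position 5 '(': depth becomes 4
  Position 6 '(': depth becomes 5
  Position 7 '(': depth becomes 6
  Position 8 ')': depth becomes 5
  Position 9 ')': depth becomes 4
  Position 10 ')': depth becomes 3
  Position 11 ')': depth becomes 2
  Position 12 ')': depth becomes 1
  Position 13 ')': depth becomes 0
Maximum depth reached: 6

6


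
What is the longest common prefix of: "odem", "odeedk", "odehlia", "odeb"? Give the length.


Words: odem, odeedk, odehlia, odeb
  Position 0: all 'o' => match
  Position 1: all 'd' => match
  Position 2: all 'e' => match
  Position 3: ('m', 'e', 'h', 'b') => mismatch, stop
LCP = "ode" (length 3)

3


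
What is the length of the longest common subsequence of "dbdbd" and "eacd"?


LCS of "dbdbd" and "eacd"
DP table:
           e    a    c    d
      0    0    0    0    0
  d   0    0    0    0    1
  b   0    0    0    0    1
  d   0    0    0    0    1
  b   0    0    0    0    1
  d   0    0    0    0    1
LCS length = dp[5][4] = 1

1


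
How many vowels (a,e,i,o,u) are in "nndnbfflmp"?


Input: nndnbfflmp
Checking each character:
  'n' at position 0: consonant
  'n' at position 1: consonant
  'd' at position 2: consonant
  'n' at position 3: consonant
  'b' at position 4: consonant
  'f' at position 5: consonant
  'f' at position 6: consonant
  'l' at position 7: consonant
  'm' at position 8: consonant
  'p' at position 9: consonant
Total vowels: 0

0


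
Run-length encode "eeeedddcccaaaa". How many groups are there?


Input: eeeedddcccaaaa
Scanning for consecutive runs:
  Group 1: 'e' x 4 (positions 0-3)
  Group 2: 'd' x 3 (positions 4-6)
  Group 3: 'c' x 3 (positions 7-9)
  Group 4: 'a' x 4 (positions 10-13)
Total groups: 4

4


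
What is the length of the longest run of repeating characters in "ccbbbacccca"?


Input: "ccbbbacccca"
Scanning for longest run:
  Position 1 ('c'): continues run of 'c', length=2
  Position 2 ('b'): new char, reset run to 1
  Position 3 ('b'): continues run of 'b', length=2
  Position 4 ('b'): continues run of 'b', length=3
  Position 5 ('a'): new char, reset run to 1
  Position 6 ('c'): new char, reset run to 1
  Position 7 ('c'): continues run of 'c', length=2
  Position 8 ('c'): continues run of 'c', length=3
  Position 9 ('c'): continues run of 'c', length=4
  Position 10 ('a'): new char, reset run to 1
Longest run: 'c' with length 4

4


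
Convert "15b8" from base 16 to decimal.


Input: "15b8" in base 16
Positional expansion:
  Digit '1' (value 1) x 16^3 = 4096
  Digit '5' (value 5) x 16^2 = 1280
  Digit 'b' (value 11) x 16^1 = 176
  Digit '8' (value 8) x 16^0 = 8
Sum = 5560

5560


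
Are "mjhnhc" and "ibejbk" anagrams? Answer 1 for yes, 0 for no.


Strings: "mjhnhc", "ibejbk"
Sorted first:  chhjmn
Sorted second: bbeijk
Differ at position 0: 'c' vs 'b' => not anagrams

0


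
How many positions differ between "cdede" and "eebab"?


Comparing "cdede" and "eebab" position by position:
  Position 0: 'c' vs 'e' => DIFFER
  Position 1: 'd' vs 'e' => DIFFER
  Position 2: 'e' vs 'b' => DIFFER
  Position 3: 'd' vs 'a' => DIFFER
  Position 4: 'e' vs 'b' => DIFFER
Positions that differ: 5

5


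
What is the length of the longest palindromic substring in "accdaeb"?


Input: "accdaeb"
Checking substrings for palindromes:
  [1:3] "cc" (len 2) => palindrome
Longest palindromic substring: "cc" with length 2

2


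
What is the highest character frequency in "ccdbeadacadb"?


Input: ccdbeadacadb
Character counts:
  'a': 3
  'b': 2
  'c': 3
  'd': 3
  'e': 1
Maximum frequency: 3

3


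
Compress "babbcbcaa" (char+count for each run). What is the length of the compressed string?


Input: babbcbcaa
Runs:
  'b' x 1 => "b1"
  'a' x 1 => "a1"
  'b' x 2 => "b2"
  'c' x 1 => "c1"
  'b' x 1 => "b1"
  'c' x 1 => "c1"
  'a' x 2 => "a2"
Compressed: "b1a1b2c1b1c1a2"
Compressed length: 14

14


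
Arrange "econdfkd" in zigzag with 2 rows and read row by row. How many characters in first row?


Zigzag "econdfkd" into 2 rows:
Placing characters:
  'e' => row 0
  'c' => row 1
  'o' => row 0
  'n' => row 1
  'd' => row 0
  'f' => row 1
  'k' => row 0
  'd' => row 1
Rows:
  Row 0: "eodk"
  Row 1: "cnfd"
First row length: 4

4


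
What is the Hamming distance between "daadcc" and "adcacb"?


Comparing "daadcc" and "adcacb" position by position:
  Position 0: 'd' vs 'a' => differ
  Position 1: 'a' vs 'd' => differ
  Position 2: 'a' vs 'c' => differ
  Position 3: 'd' vs 'a' => differ
  Position 4: 'c' vs 'c' => same
  Position 5: 'c' vs 'b' => differ
Total differences (Hamming distance): 5

5


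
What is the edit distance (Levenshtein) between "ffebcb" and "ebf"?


Computing edit distance: "ffebcb" -> "ebf"
DP table:
           e    b    f
      0    1    2    3
  f   1    1    2    2
  f   2    2    2    2
  e   3    2    3    3
  b   4    3    2    3
  c   5    4    3    3
  b   6    5    4    4
Edit distance = dp[6][3] = 4

4


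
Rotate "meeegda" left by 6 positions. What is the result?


Input: "meeegda", rotate left by 6
First 6 characters: "meeegd"
Remaining characters: "a"
Concatenate remaining + first: "a" + "meeegd" = "ameeegd"

ameeegd


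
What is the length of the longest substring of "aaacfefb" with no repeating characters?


Input: "aaacfefb"
Sliding window (track last position of each char):
  Position 0 ('a'): window [0,0] length 1 -- new best
  Position 1 ('a'): repeat (last at 0), move window start to 1
  Position 1 ('a'): window [1,1] length 1
  Position 2 ('a'): repeat (last at 1), move window start to 2
  Position 2 ('a'): window [2,2] length 1
  Position 3 ('c'): window [2,3] length 2 -- new best
  Position 4 ('f'): window [2,4] length 3 -- new best
  Position 5 ('e'): window [2,5] length 4 -- new best
  Position 6 ('f'): repeat (last at 4), move window start to 5
  Position 6 ('f'): window [5,6] length 2
  Position 7 ('b'): window [5,7] length 3
Longest substring with no repeats: "acfe" with length 4

4


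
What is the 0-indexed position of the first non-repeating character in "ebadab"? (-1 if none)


Input: ebadab
Character frequencies:
  'a': 2
  'b': 2
  'd': 1
  'e': 1
Scanning left to right for freq == 1:
  Position 0 ('e'): unique! => answer = 0

0


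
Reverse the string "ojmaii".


Input: ojmaii
Reading characters right to left:
  Position 5: 'i'
  Position 4: 'i'
  Position 3: 'a'
  Position 2: 'm'
  Position 1: 'j'
  Position 0: 'o'
Reversed: iiamjo

iiamjo


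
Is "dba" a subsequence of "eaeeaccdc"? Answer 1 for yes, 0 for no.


Check if "dba" is a subsequence of "eaeeaccdc"
Greedy scan:
  Position 0 ('e'): no match needed
  Position 1 ('a'): no match needed
  Position 2 ('e'): no match needed
  Position 3 ('e'): no match needed
  Position 4 ('a'): no match needed
  Position 5 ('c'): no match needed
  Position 6 ('c'): no match needed
  Position 7 ('d'): matches sub[0] = 'd'
  Position 8 ('c'): no match needed
Only matched 1/3 characters => not a subsequence

0


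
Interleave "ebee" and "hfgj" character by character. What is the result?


Interleaving "ebee" and "hfgj":
  Position 0: 'e' from first, 'h' from second => "eh"
  Position 1: 'b' from first, 'f' from second => "bf"
  Position 2: 'e' from first, 'g' from second => "eg"
  Position 3: 'e' from first, 'j' from second => "ej"
Result: ehbfegej

ehbfegej


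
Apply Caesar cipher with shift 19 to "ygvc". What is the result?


Caesar cipher: shift "ygvc" by 19
  'y' (pos 24) + 19 = pos 17 = 'r'
  'g' (pos 6) + 19 = pos 25 = 'z'
  'v' (pos 21) + 19 = pos 14 = 'o'
  'c' (pos 2) + 19 = pos 21 = 'v'
Result: rzov

rzov


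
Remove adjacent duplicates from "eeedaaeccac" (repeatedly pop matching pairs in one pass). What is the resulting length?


Input: eeedaaeccac
Stack-based adjacent duplicate removal:
  Read 'e': push. Stack: e
  Read 'e': matches stack top 'e' => pop. Stack: (empty)
  Read 'e': push. Stack: e
  Read 'd': push. Stack: ed
  Read 'a': push. Stack: eda
  Read 'a': matches stack top 'a' => pop. Stack: ed
  Read 'e': push. Stack: ede
  Read 'c': push. Stack: edec
  Read 'c': matches stack top 'c' => pop. Stack: ede
  Read 'a': push. Stack: edea
  Read 'c': push. Stack: edeac
Final stack: "edeac" (length 5)

5


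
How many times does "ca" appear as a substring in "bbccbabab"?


Searching for "ca" in "bbccbabab"
Scanning each position:
  Position 0: "bb" => no
  Position 1: "bc" => no
  Position 2: "cc" => no
  Position 3: "cb" => no
  Position 4: "ba" => no
  Position 5: "ab" => no
  Position 6: "ba" => no
  Position 7: "ab" => no
Total occurrences: 0

0


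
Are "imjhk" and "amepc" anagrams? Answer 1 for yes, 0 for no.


Strings: "imjhk", "amepc"
Sorted first:  hijkm
Sorted second: acemp
Differ at position 0: 'h' vs 'a' => not anagrams

0


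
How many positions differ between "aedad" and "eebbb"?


Comparing "aedad" and "eebbb" position by position:
  Position 0: 'a' vs 'e' => DIFFER
  Position 1: 'e' vs 'e' => same
  Position 2: 'd' vs 'b' => DIFFER
  Position 3: 'a' vs 'b' => DIFFER
  Position 4: 'd' vs 'b' => DIFFER
Positions that differ: 4

4


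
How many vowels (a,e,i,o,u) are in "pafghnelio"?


Input: pafghnelio
Checking each character:
  'p' at position 0: consonant
  'a' at position 1: vowel (running total: 1)
  'f' at position 2: consonant
  'g' at position 3: consonant
  'h' at position 4: consonant
  'n' at position 5: consonant
  'e' at position 6: vowel (running total: 2)
  'l' at position 7: consonant
  'i' at position 8: vowel (running total: 3)
  'o' at position 9: vowel (running total: 4)
Total vowels: 4

4


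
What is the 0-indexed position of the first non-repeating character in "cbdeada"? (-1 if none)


Input: cbdeada
Character frequencies:
  'a': 2
  'b': 1
  'c': 1
  'd': 2
  'e': 1
Scanning left to right for freq == 1:
  Position 0 ('c'): unique! => answer = 0

0


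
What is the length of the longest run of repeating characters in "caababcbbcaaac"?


Input: "caababcbbcaaac"
Scanning for longest run:
  Position 1 ('a'): new char, reset run to 1
  Position 2 ('a'): continues run of 'a', length=2
  Position 3 ('b'): new char, reset run to 1
  Position 4 ('a'): new char, reset run to 1
  Position 5 ('b'): new char, reset run to 1
  Position 6 ('c'): new char, reset run to 1
  Position 7 ('b'): new char, reset run to 1
  Position 8 ('b'): continues run of 'b', length=2
  Position 9 ('c'): new char, reset run to 1
  Position 10 ('a'): new char, reset run to 1
  Position 11 ('a'): continues run of 'a', length=2
  Position 12 ('a'): continues run of 'a', length=3
  Position 13 ('c'): new char, reset run to 1
Longest run: 'a' with length 3

3


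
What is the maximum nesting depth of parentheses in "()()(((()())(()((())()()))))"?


Input: "()()(((()())(()((())()()))))"
Tracking depth:
  Position 0 '(': depth becomes 1
  Position 1 ')': depth becomes 0
  Position 2 '(': depth becomes 1
  Position 3 ')': depth becomes 0
  Position 4 '(': depth becomes 1
  Position 5 '(': depth becomes 2
  Position 6 '(': depth becomes 3
  Position 7 '(': depth becomes 4
  Position 8 ')': depth becomes 3
  Position 9 '(': depth becomes 4
  Position 10 ')': depth becomes 3
  Position 11 ')': depth becomes 2
  Position 12 '(': depth becomes 3
  Position 13 '(': depth becomes 4
  Position 14 ')': depth becomes 3
  Position 15 '(': depth becomes 4
  Position 16 '(': depth becomes 5
  Position 17 '(': depth becomes 6
  Position 18 ')': depth becomes 5
  Position 19 ')': depth becomes 4
  Position 20 '(': depth becomes 5
  Position 21 ')': depth becomes 4
  Position 22 '(': depth becomes 5
  Position 23 ')': depth becomes 4
  Position 24 ')': depth becomes 3
  Position 25 ')': depth becomes 2
  Position 26 ')': depth becomes 1
  Position 27 ')': depth becomes 0
Maximum depth reached: 6

6


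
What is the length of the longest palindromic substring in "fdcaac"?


Input: "fdcaac"
Checking substrings for palindromes:
  [2:6] "caac" (len 4) => palindrome
  [3:5] "aa" (len 2) => palindrome
Longest palindromic substring: "caac" with length 4

4


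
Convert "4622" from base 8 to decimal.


Input: "4622" in base 8
Positional expansion:
  Digit '4' (value 4) x 8^3 = 2048
  Digit '6' (value 6) x 8^2 = 384
  Digit '2' (value 2) x 8^1 = 16
  Digit '2' (value 2) x 8^0 = 2
Sum = 2450

2450


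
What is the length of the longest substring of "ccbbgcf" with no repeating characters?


Input: "ccbbgcf"
Sliding window (track last position of each char):
  Position 0 ('c'): window [0,0] length 1 -- new best
  Position 1 ('c'): repeat (last at 0), move window start to 1
  Position 1 ('c'): window [1,1] length 1
  Position 2 ('b'): window [1,2] length 2 -- new best
  Position 3 ('b'): repeat (last at 2), move window start to 3
  Position 3 ('b'): window [3,3] length 1
  Position 4 ('g'): window [3,4] length 2
  Position 5 ('c'): window [3,5] length 3 -- new best
  Position 6 ('f'): window [3,6] length 4 -- new best
Longest substring with no repeats: "bgcf" with length 4

4


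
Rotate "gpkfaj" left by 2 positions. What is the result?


Input: "gpkfaj", rotate left by 2
First 2 characters: "gp"
Remaining characters: "kfaj"
Concatenate remaining + first: "kfaj" + "gp" = "kfajgp"

kfajgp


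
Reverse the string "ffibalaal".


Input: ffibalaal
Reading characters right to left:
  Position 8: 'l'
  Position 7: 'a'
  Position 6: 'a'
  Position 5: 'l'
  Position 4: 'a'
  Position 3: 'b'
  Position 2: 'i'
  Position 1: 'f'
  Position 0: 'f'
Reversed: laalabiff

laalabiff


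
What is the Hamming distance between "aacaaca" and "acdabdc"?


Comparing "aacaaca" and "acdabdc" position by position:
  Position 0: 'a' vs 'a' => same
  Position 1: 'a' vs 'c' => differ
  Position 2: 'c' vs 'd' => differ
  Position 3: 'a' vs 'a' => same
  Position 4: 'a' vs 'b' => differ
  Position 5: 'c' vs 'd' => differ
  Position 6: 'a' vs 'c' => differ
Total differences (Hamming distance): 5

5
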